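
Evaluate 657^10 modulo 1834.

657^1 ≡ 657 (mod 1834)
657^2 ≡ 657^2 = 431649 ≡ 659 (mod 1834)
657^4 ≡ 659^2 = 434281 ≡ 1457 (mod 1834)
657^8 ≡ 1457^2 = 2122849 ≡ 911 (mod 1834)
657^10 = 657^8 × 657^2 ≡ 911 × 659 (mod 1834).
911 × 659 = 600349 ≡ 631 (mod 1834).

631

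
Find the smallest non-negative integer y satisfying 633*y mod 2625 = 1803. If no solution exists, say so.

gcd(633, 2625) = 3, and 3 | 1803, so solutions exist.
Divide through by 3: 211*y mod 875 = 601.
211⁻¹ ≡ 141 (mod 875).
y ≡ 141*601 ≡ 741 (mod 875).
The smallest non-negative solution is y = 741.

741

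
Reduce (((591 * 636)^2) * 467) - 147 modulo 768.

669

591 * 636 = 375876 ≡ 324 (mod 768)
(324)^2 ≡ 528 (mod 768)
528 * 467 = 246576 ≡ 48 (mod 768)
48 - 147 = -99 ≡ 669 (mod 768)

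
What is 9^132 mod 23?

9^1 ≡ 9 (mod 23)
9^2 ≡ 9^2 = 81 ≡ 12 (mod 23)
9^4 ≡ 12^2 = 144 ≡ 6 (mod 23)
9^8 ≡ 6^2 = 36 ≡ 13 (mod 23)
9^16 ≡ 13^2 = 169 ≡ 8 (mod 23)
9^32 ≡ 8^2 = 64 ≡ 18 (mod 23)
9^64 ≡ 18^2 = 324 ≡ 2 (mod 23)
9^128 ≡ 2^2 = 4 (mod 23)
9^132 = 9^128 * 9^4 ≡ 4 * 6 (mod 23).
4 * 6 = 24 ≡ 1 (mod 23).

1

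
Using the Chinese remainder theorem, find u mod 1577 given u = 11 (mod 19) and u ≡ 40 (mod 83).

19⁻¹ mod 83: 19*35 ≡ 1 (mod 83), so 19⁻¹ ≡ 35.
u = 11 + 19*((40 − 11)*35 mod 83) = 11 + 19*19 = 372.

372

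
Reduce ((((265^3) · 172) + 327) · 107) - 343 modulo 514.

(265)^3 ≡ 255 (mod 514)
255 · 172 = 43860 ≡ 170 (mod 514)
170 + 327 = 497
497 · 107 = 53179 ≡ 237 (mod 514)
237 - 343 = -106 ≡ 408 (mod 514)

408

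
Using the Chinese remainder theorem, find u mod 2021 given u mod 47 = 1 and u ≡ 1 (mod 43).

47⁻¹ mod 43: 47·11 ≡ 1 (mod 43), so 47⁻¹ ≡ 11.
u = 1 + 47·((1 − 1)·11 mod 43) = 1 + 47·0 = 1.
Check: 1 mod 47 = 1, 1 mod 43 = 1. ✓

1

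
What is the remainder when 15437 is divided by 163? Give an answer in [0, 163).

15437 = 94·163 + 115, so 15437 ≡ 115 (mod 163).

115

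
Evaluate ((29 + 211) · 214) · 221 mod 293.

33

29 + 211 = 240
240 · 214 = 51360 ≡ 85 (mod 293)
85 · 221 = 18785 ≡ 33 (mod 293)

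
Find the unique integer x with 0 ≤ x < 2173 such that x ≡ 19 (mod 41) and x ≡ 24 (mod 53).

41⁻¹ mod 53: 41*22 ≡ 1 (mod 53), so 41⁻¹ ≡ 22.
x = 19 + 41*((24 − 19)*22 mod 53) = 19 + 41*4 = 183.

183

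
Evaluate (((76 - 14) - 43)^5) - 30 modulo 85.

19

76 - 14 = 62
62 - 43 = 19
(19)^5 ≡ 49 (mod 85)
49 - 30 = 19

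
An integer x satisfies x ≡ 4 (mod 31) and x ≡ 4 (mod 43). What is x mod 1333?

4

31⁻¹ mod 43: 31×25 ≡ 1 (mod 43), so 31⁻¹ ≡ 25.
x = 4 + 31×((4 − 4)×25 mod 43) = 4 + 31×0 = 4.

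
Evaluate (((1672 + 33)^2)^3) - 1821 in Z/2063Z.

1342

1672 + 33 = 1705
(1705)^2 ≡ 258 (mod 2063)
(258)^3 ≡ 1100 (mod 2063)
1100 - 1821 = -721 ≡ 1342 (mod 2063)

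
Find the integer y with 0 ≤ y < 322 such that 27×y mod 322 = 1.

322 = 11×27 + 25
27 = 1×25 + 2
25 = 12×2 + 1
2 = 2×1 + 0
gcd(27, 322) = 1, so the inverse exists.
Bézout: 1 = 13×322 − 155×27.
So 27⁻¹ ≡ −155 ≡ 167 (mod 322).

167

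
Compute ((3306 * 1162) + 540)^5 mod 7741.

3306 * 1162 = 3841572 ≡ 2036 (mod 7741)
2036 + 540 = 2576
(2576)^5 ≡ 3569 (mod 7741)

3569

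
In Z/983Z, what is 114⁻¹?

By the extended Euclidean algorithm:
983 = 8·114 + 71
114 = 1·71 + 43
71 = 1·43 + 28
43 = 1·28 + 15
28 = 1·15 + 13
15 = 1·13 + 2
13 = 6·2 + 1
2 = 2·1 + 0
gcd(114, 983) = 1, so the inverse exists.
Back-substitute for 1:
1 = 1·13 − 6·2
  = −6·15 + 7·13
  = 7·28 − 13·15
  = −13·43 + 20·28
  = 20·71 − 33·43
  = −33·114 + 53·71
  = 53·983 − 457·114
So 114⁻¹ ≡ −457 ≡ 526 (mod 983).

526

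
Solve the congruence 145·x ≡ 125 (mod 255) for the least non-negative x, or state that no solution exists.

gcd(145, 255) = 5, and 5 | 125, so solutions exist.
Divide through by 5: 29·x ≡ 25 (mod 51).
29⁻¹ ≡ 44 (mod 51).
x ≡ 44·25 ≡ 29 (mod 51).
The smallest non-negative solution is x = 29.

29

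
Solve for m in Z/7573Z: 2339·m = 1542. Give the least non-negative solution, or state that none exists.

gcd(2339, 7573) = 1, so a unique solution mod 7573 exists.
2339⁻¹ ≡ 7178 (mod 7573).
m ≡ 7178·1542 ≡ 4323 (mod 7573).

4323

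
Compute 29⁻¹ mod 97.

87

By the extended Euclidean algorithm:
97 = 3*29 + 10
29 = 2*10 + 9
10 = 1*9 + 1
9 = 9*1 + 0
gcd(29, 97) = 1, so the inverse exists.
Back-substitute for 1:
1 = 1*10 − 1*9
  = −1*29 + 3*10
  = 3*97 − 10*29
So 29⁻¹ ≡ −10 ≡ 87 (mod 97).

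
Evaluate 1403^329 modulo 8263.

6072

1403^1 ≡ 1403 (mod 8263)
1403^2 ≡ 1403^2 = 1968409 ≡ 1815 (mod 8263)
1403^4 ≡ 1815^2 = 3294225 ≡ 5551 (mod 8263)
1403^8 ≡ 5551^2 = 30813601 ≡ 874 (mod 8263)
1403^16 ≡ 874^2 = 763876 ≡ 3680 (mod 8263)
1403^32 ≡ 3680^2 = 13542400 ≡ 7606 (mod 8263)
1403^64 ≡ 7606^2 = 57851236 ≡ 1973 (mod 8263)
1403^128 ≡ 1973^2 = 3892729 ≡ 856 (mod 8263)
1403^256 ≡ 856^2 = 732736 ≡ 5592 (mod 8263)
1403^329 = 1403^256 · 1403^64 · 1403^8 · 1403^1 ≡ 5592 · 1973 · 874 · 1403 (mod 8263).
Accumulate the product:
5592 · 1973 = 11033016 ≡ 1911
1911 · 874 = 1670214 ≡ 1088
1088 · 1403 = 1526464 ≡ 6072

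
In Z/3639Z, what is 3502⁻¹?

3214

3639 = 1×3502 + 137
3502 = 25×137 + 77
137 = 1×77 + 60
77 = 1×60 + 17
60 = 3×17 + 9
17 = 1×9 + 8
9 = 1×8 + 1
8 = 8×1 + 0
gcd(3502, 3639) = 1, so the inverse exists.
Bézout: 1 = 409×3639 − 425×3502.
So 3502⁻¹ ≡ −425 ≡ 3214 (mod 3639).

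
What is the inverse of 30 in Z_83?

Run the extended Euclidean algorithm:
83 = 2·30 + 23
30 = 1·23 + 7
23 = 3·7 + 2
7 = 3·2 + 1
2 = 2·1 + 0
gcd(30, 83) = 1, so the inverse exists.
Back-substitute for 1:
1 = 1·7 − 3·2
  = −3·23 + 10·7
  = 10·30 − 13·23
  = −13·83 + 36·30
So 30⁻¹ ≡ 36 (mod 83).

36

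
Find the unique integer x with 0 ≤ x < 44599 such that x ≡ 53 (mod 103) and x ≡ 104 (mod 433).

103⁻¹ mod 433: 103×206 ≡ 1 (mod 433), so 103⁻¹ ≡ 206.
x = 53 + 103×((104 − 53)×206 mod 433) = 53 + 103×114 = 11795.

11795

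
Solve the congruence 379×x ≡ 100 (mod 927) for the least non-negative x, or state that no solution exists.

487

gcd(379, 927) = 1, so a unique solution mod 927 exists.
379⁻¹ ≡ 181 (mod 927).
x ≡ 181×100 ≡ 487 (mod 927).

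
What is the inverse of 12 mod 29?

29 = 2·12 + 5
12 = 2·5 + 2
5 = 2·2 + 1
2 = 2·1 + 0
gcd(12, 29) = 1, so the inverse exists.
Bézout: 1 = 5·29 − 12·12.
So 12⁻¹ ≡ −12 ≡ 17 (mod 29).

17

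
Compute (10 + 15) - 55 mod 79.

49

10 + 15 = 25
25 - 55 = -30 ≡ 49 (mod 79)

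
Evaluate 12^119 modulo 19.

Using repeated squaring:
12^1 ≡ 12 (mod 19)
12^2 ≡ 12^2 = 144 ≡ 11 (mod 19)
12^4 ≡ 11^2 = 121 ≡ 7 (mod 19)
12^8 ≡ 7^2 = 49 ≡ 11 (mod 19)
12^16 ≡ 11^2 = 121 ≡ 7 (mod 19)
12^32 ≡ 7^2 = 49 ≡ 11 (mod 19)
12^64 ≡ 11^2 = 121 ≡ 7 (mod 19)
12^119 = 12^64 * 12^32 * 12^16 * 12^4 * 12^2 * 12^1 ≡ 7 * 11 * 7 * 7 * 11 * 12 (mod 19).
Accumulate the product:
7 * 11 = 77 ≡ 1
1 * 7 = 7
7 * 7 = 49 ≡ 11
11 * 11 = 121 ≡ 7
7 * 12 = 84 ≡ 8

8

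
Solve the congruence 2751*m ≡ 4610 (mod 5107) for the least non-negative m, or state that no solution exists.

2092

gcd(2751, 5107) = 1, so a unique solution mod 5107 exists.
2751⁻¹ ≡ 3284 (mod 5107).
m ≡ 3284*4610 ≡ 2092 (mod 5107).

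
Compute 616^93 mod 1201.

739

Compute successive squares:
93 in binary is 1011101, i.e. 93 = 64 + 16 + 8 + 4 + 1.
616^1 ≡ 616 (mod 1201)
616^2 ≡ 616^2 = 379456 ≡ 1141 (mod 1201)
616^4 ≡ 1141^2 = 1301881 ≡ 1198 (mod 1201)
616^8 ≡ 1198^2 = 1435204 ≡ 9 (mod 1201)
616^16 ≡ 9^2 = 81 (mod 1201)
616^32 ≡ 81^2 = 6561 ≡ 556 (mod 1201)
616^64 ≡ 556^2 = 309136 ≡ 479 (mod 1201)
616^93 = 616^64 × 616^16 × 616^8 × 616^4 × 616^1 ≡ 479 × 81 × 9 × 1198 × 616 (mod 1201).
Accumulate the product:
479 × 81 = 38799 ≡ 367
367 × 9 = 3303 ≡ 901
901 × 1198 = 1079398 ≡ 900
900 × 616 = 554400 ≡ 739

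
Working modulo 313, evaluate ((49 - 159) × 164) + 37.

151

49 - 159 = -110 ≡ 203 (mod 313)
203 × 164 = 33292 ≡ 114 (mod 313)
114 + 37 = 151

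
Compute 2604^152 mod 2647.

Compute successive squares:
152 in binary is 10011000, i.e. 152 = 128 + 16 + 8.
2604^1 ≡ 2604 (mod 2647)
2604^2 ≡ 2604^2 = 6780816 ≡ 1849 (mod 2647)
2604^4 ≡ 1849^2 = 3418801 ≡ 1524 (mod 2647)
2604^8 ≡ 1524^2 = 2322576 ≡ 1157 (mod 2647)
2604^16 ≡ 1157^2 = 1338649 ≡ 1914 (mod 2647)
2604^32 ≡ 1914^2 = 3663396 ≡ 2595 (mod 2647)
2604^64 ≡ 2595^2 = 6734025 ≡ 57 (mod 2647)
2604^128 ≡ 57^2 = 3249 ≡ 602 (mod 2647)
2604^152 = 2604^128 × 2604^16 × 2604^8 ≡ 602 × 1914 × 1157 (mod 2647).
Accumulate the product:
602 × 1914 = 1152228 ≡ 783
783 × 1157 = 905931 ≡ 657

657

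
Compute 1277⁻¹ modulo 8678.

931

8678 = 6×1277 + 1016
1277 = 1×1016 + 261
1016 = 3×261 + 233
261 = 1×233 + 28
233 = 8×28 + 9
28 = 3×9 + 1
9 = 9×1 + 0
gcd(1277, 8678) = 1, so the inverse exists.
Back-substitute for 1:
1 = 1×28 − 3×9
  = −3×233 + 25×28
  = 25×261 − 28×233
  = −28×1016 + 109×261
  = 109×1277 − 137×1016
  = −137×8678 + 931×1277
So 1277⁻¹ ≡ 931 (mod 8678).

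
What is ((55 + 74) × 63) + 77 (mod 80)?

44

55 + 74 = 129 ≡ 49 (mod 80)
49 × 63 = 3087 ≡ 47 (mod 80)
47 + 77 = 124 ≡ 44 (mod 80)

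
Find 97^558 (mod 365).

558 in binary is 1000101110, i.e. 558 = 512 + 32 + 8 + 4 + 2.
97^1 ≡ 97 (mod 365)
97^2 ≡ 97^2 = 9409 ≡ 284 (mod 365)
97^4 ≡ 284^2 = 80656 ≡ 356 (mod 365)
97^8 ≡ 356^2 = 126736 ≡ 81 (mod 365)
97^16 ≡ 81^2 = 6561 ≡ 356 (mod 365)
97^32 ≡ 356^2 = 126736 ≡ 81 (mod 365)
97^64 ≡ 81^2 = 6561 ≡ 356 (mod 365)
97^128 ≡ 356^2 = 126736 ≡ 81 (mod 365)
97^256 ≡ 81^2 = 6561 ≡ 356 (mod 365)
97^512 ≡ 356^2 = 126736 ≡ 81 (mod 365)
97^558 = 97^512 * 97^32 * 97^8 * 97^4 * 97^2 ≡ 81 * 81 * 81 * 356 * 284 (mod 365).
Accumulate the product:
81 * 81 = 6561 ≡ 356
356 * 81 = 28836 ≡ 1
1 * 356 = 356
356 * 284 = 101104 ≡ 364

364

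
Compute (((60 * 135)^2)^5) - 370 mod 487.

21

60 * 135 = 8100 ≡ 308 (mod 487)
(308)^2 ≡ 386 (mod 487)
(386)^5 ≡ 391 (mod 487)
391 - 370 = 21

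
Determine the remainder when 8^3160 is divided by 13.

1

Compute successive squares:
8^1 ≡ 8 (mod 13)
8^2 ≡ 8^2 = 64 ≡ 12 (mod 13)
8^4 ≡ 12^2 = 144 ≡ 1 (mod 13)
8^8 ≡ 1^2 = 1 (mod 13)
8^16 ≡ 1^2 = 1 (mod 13)
8^32 ≡ 1^2 = 1 (mod 13)
8^64 ≡ 1^2 = 1 (mod 13)
8^128 ≡ 1^2 = 1 (mod 13)
8^256 ≡ 1^2 = 1 (mod 13)
8^512 ≡ 1^2 = 1 (mod 13)
8^1024 ≡ 1^2 = 1 (mod 13)
8^2048 ≡ 1^2 = 1 (mod 13)
8^3160 = 8^2048 · 8^1024 · 8^64 · 8^16 · 8^8 ≡ 1 · 1 · 1 · 1 · 1 (mod 13).
Accumulate the product:
1 · 1 = 1
1 · 1 = 1
1 · 1 = 1
1 · 1 = 1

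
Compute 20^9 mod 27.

26

9 in binary is 1001, i.e. 9 = 8 + 1.
20^1 ≡ 20 (mod 27)
20^2 ≡ 20^2 = 400 ≡ 22 (mod 27)
20^4 ≡ 22^2 = 484 ≡ 25 (mod 27)
20^8 ≡ 25^2 = 625 ≡ 4 (mod 27)
20^9 = 20^8 · 20^1 ≡ 4 · 20 (mod 27).
4 · 20 = 80 ≡ 26 (mod 27).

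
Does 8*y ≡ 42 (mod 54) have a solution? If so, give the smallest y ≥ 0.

gcd(8, 54) = 2, and 2 | 42, so solutions exist.
Divide through by 2: 4*y = 21 (mod 27).
4⁻¹ ≡ 7 (mod 27).
y ≡ 7*21 ≡ 12 (mod 27).
The smallest non-negative solution is y = 12.

12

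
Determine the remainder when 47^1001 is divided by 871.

372

Using repeated squaring:
1001 in binary is 1111101001, i.e. 1001 = 512 + 256 + 128 + 64 + 32 + 8 + 1.
47^1 ≡ 47 (mod 871)
47^2 ≡ 47^2 = 2209 ≡ 467 (mod 871)
47^4 ≡ 467^2 = 218089 ≡ 339 (mod 871)
47^8 ≡ 339^2 = 114921 ≡ 820 (mod 871)
47^16 ≡ 820^2 = 672400 ≡ 859 (mod 871)
47^32 ≡ 859^2 = 737881 ≡ 144 (mod 871)
47^64 ≡ 144^2 = 20736 ≡ 703 (mod 871)
47^128 ≡ 703^2 = 494209 ≡ 352 (mod 871)
47^256 ≡ 352^2 = 123904 ≡ 222 (mod 871)
47^512 ≡ 222^2 = 49284 ≡ 508 (mod 871)
47^1001 = 47^512 · 47^256 · 47^128 · 47^64 · 47^32 · 47^8 · 47^1 ≡ 508 · 222 · 352 · 703 · 144 · 820 · 47 (mod 871).
Accumulate the product:
508 · 222 = 112776 ≡ 417
417 · 352 = 146784 ≡ 456
456 · 703 = 320568 ≡ 40
40 · 144 = 5760 ≡ 534
534 · 820 = 437880 ≡ 638
638 · 47 = 29986 ≡ 372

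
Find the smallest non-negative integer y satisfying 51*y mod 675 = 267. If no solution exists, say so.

gcd(51, 675) = 3, and 3 | 267, so solutions exist.
Divide through by 3: 17*y mod 225 = 89.
17⁻¹ ≡ 53 (mod 225).
y ≡ 53*89 ≡ 217 (mod 225).
The smallest non-negative solution is y = 217.

217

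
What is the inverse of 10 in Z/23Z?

7

Run the extended Euclidean algorithm:
23 = 2·10 + 3
10 = 3·3 + 1
3 = 3·1 + 0
gcd(10, 23) = 1, so the inverse exists.
Back-substitute for 1:
1 = 1·10 − 3·3
  = −3·23 + 7·10
So 10⁻¹ ≡ 7 (mod 23).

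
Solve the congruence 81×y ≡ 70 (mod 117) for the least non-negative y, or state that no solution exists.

gcd(81, 117) = 9, and 9 does not divide 70.
So the congruence has no solution.

no solution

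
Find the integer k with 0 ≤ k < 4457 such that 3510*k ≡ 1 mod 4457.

4457 = 1·3510 + 947
3510 = 3·947 + 669
947 = 1·669 + 278
669 = 2·278 + 113
278 = 2·113 + 52
113 = 2·52 + 9
52 = 5·9 + 7
9 = 1·7 + 2
7 = 3·2 + 1
2 = 2·1 + 0
gcd(3510, 4457) = 1, so the inverse exists.
Back-substitute for 1:
1 = 1·7 − 3·2
  = −3·9 + 4·7
  = 4·52 − 23·9
  = −23·113 + 50·52
  = 50·278 − 123·113
  = −123·669 + 296·278
  = 296·947 − 419·669
  = −419·3510 + 1553·947
  = 1553·4457 − 1972·3510
So 3510⁻¹ ≡ −1972 ≡ 2485 (mod 4457).

2485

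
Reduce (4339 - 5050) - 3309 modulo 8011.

4339 - 5050 = -711 ≡ 7300 (mod 8011)
7300 - 3309 = 3991

3991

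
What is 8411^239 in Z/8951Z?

Using repeated squaring:
239 in binary is 11101111, i.e. 239 = 128 + 64 + 32 + 8 + 4 + 2 + 1.
8411^1 ≡ 8411 (mod 8951)
8411^2 ≡ 8411^2 = 70744921 ≡ 5168 (mod 8951)
8411^4 ≡ 5168^2 = 26708224 ≡ 7391 (mod 8951)
8411^8 ≡ 7391^2 = 54626881 ≡ 7879 (mod 8951)
8411^16 ≡ 7879^2 = 62078641 ≡ 3456 (mod 8951)
8411^32 ≡ 3456^2 = 11943936 ≡ 3302 (mod 8951)
8411^64 ≡ 3302^2 = 10903204 ≡ 886 (mod 8951)
8411^128 ≡ 886^2 = 784996 ≡ 6259 (mod 8951)
8411^239 = 8411^128 · 8411^64 · 8411^32 · 8411^8 · 8411^4 · 8411^2 · 8411^1 ≡ 6259 · 886 · 3302 · 7879 · 7391 · 5168 · 8411 (mod 8951).
Accumulate the product:
6259 · 886 = 5545474 ≡ 4805
4805 · 3302 = 15866110 ≡ 4938
4938 · 7879 = 38906502 ≡ 5456
5456 · 7391 = 40325296 ≡ 1041
1041 · 5168 = 5379888 ≡ 337
337 · 8411 = 2834507 ≡ 5991

5991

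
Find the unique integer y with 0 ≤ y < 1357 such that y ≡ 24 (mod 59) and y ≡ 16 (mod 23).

59⁻¹ mod 23: 59·16 ≡ 1 (mod 23), so 59⁻¹ ≡ 16.
y = 24 + 59·((16 − 24)·16 mod 23) = 24 + 59·10 = 614.

614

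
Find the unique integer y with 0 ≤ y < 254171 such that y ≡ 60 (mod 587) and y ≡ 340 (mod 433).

587⁻¹ mod 433: 587*239 ≡ 1 (mod 433), so 587⁻¹ ≡ 239.
y = 60 + 587*((340 − 60)*239 mod 433) = 60 + 587*238 = 139766.
Check: 139766 mod 587 = 60, 139766 mod 433 = 340. ✓

139766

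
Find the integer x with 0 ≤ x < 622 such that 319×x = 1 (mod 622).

622 = 1·319 + 303
319 = 1·303 + 16
303 = 18·16 + 15
16 = 1·15 + 1
15 = 15·1 + 0
gcd(319, 622) = 1, so the inverse exists.
Back-substitute for 1:
1 = 1·16 − 1·15
  = −1·303 + 19·16
  = 19·319 − 20·303
  = −20·622 + 39·319
So 319⁻¹ ≡ 39 (mod 622).

39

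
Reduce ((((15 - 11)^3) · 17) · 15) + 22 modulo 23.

15 - 11 = 4
(4)^3 ≡ 18 (mod 23)
18 · 17 = 306 ≡ 7 (mod 23)
7 · 15 = 105 ≡ 13 (mod 23)
13 + 22 = 35 ≡ 12 (mod 23)

12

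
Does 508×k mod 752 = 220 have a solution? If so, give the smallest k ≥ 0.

gcd(508, 752) = 4, and 4 | 220, so solutions exist.
Divide through by 4: 127×k = 55 (mod 188).
127⁻¹ ≡ 151 (mod 188).
k ≡ 151×55 ≡ 33 (mod 188).
The smallest non-negative solution is k = 33.

33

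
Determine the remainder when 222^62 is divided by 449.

Compute successive squares:
62 in binary is 111110, i.e. 62 = 32 + 16 + 8 + 4 + 2.
222^1 ≡ 222 (mod 449)
222^2 ≡ 222^2 = 49284 ≡ 343 (mod 449)
222^4 ≡ 343^2 = 117649 ≡ 11 (mod 449)
222^8 ≡ 11^2 = 121 (mod 449)
222^16 ≡ 121^2 = 14641 ≡ 273 (mod 449)
222^32 ≡ 273^2 = 74529 ≡ 444 (mod 449)
222^62 = 222^32 × 222^16 × 222^8 × 222^4 × 222^2 ≡ 444 × 273 × 121 × 11 × 343 (mod 449).
Accumulate the product:
444 × 273 = 121212 ≡ 431
431 × 121 = 52151 ≡ 67
67 × 11 = 737 ≡ 288
288 × 343 = 98784 ≡ 4

4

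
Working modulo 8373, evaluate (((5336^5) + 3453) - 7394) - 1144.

(5336)^5 ≡ 3065 (mod 8373)
3065 + 3453 = 6518
6518 - 7394 = -876 ≡ 7497 (mod 8373)
7497 - 1144 = 6353

6353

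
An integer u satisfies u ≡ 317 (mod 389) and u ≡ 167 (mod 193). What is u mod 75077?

55944

389⁻¹ mod 193: 389·129 ≡ 1 (mod 193), so 389⁻¹ ≡ 129.
u = 317 + 389·((167 − 317)·129 mod 193) = 317 + 389·143 = 55944.
Check: 55944 mod 389 = 317, 55944 mod 193 = 167. ✓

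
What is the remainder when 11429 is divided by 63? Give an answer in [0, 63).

26

11429 = 181·63 + 26, so 11429 ≡ 26 (mod 63).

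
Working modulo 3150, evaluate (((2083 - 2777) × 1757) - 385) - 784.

2083 - 2777 = -694 ≡ 2456 (mod 3150)
2456 × 1757 = 4315192 ≡ 2842 (mod 3150)
2842 - 385 = 2457
2457 - 784 = 1673

1673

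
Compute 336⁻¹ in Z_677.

135

677 = 2·336 + 5
336 = 67·5 + 1
5 = 5·1 + 0
gcd(336, 677) = 1, so the inverse exists.
Bézout: 1 = −67·677 + 135·336.
So 336⁻¹ ≡ 135 (mod 677).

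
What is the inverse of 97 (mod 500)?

433

Apply the Euclidean algorithm and back-substitute:
500 = 5*97 + 15
97 = 6*15 + 7
15 = 2*7 + 1
7 = 7*1 + 0
gcd(97, 500) = 1, so the inverse exists.
Bézout: 1 = 13*500 − 67*97.
So 97⁻¹ ≡ −67 ≡ 433 (mod 500).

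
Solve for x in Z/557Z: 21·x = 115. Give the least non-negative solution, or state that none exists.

32

gcd(21, 557) = 1, so a unique solution mod 557 exists.
21⁻¹ ≡ 504 (mod 557).
x ≡ 504·115 ≡ 32 (mod 557).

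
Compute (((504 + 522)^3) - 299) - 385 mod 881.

504 + 522 = 1026 ≡ 145 (mod 881)
(145)^3 ≡ 365 (mod 881)
365 - 299 = 66
66 - 385 = -319 ≡ 562 (mod 881)

562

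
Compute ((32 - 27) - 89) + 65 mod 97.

32 - 27 = 5
5 - 89 = -84 ≡ 13 (mod 97)
13 + 65 = 78

78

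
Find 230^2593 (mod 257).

230^1 ≡ 230 (mod 257)
230^2 ≡ 230^2 = 52900 ≡ 215 (mod 257)
230^4 ≡ 215^2 = 46225 ≡ 222 (mod 257)
230^8 ≡ 222^2 = 49284 ≡ 197 (mod 257)
230^16 ≡ 197^2 = 38809 ≡ 2 (mod 257)
230^32 ≡ 2^2 = 4 (mod 257)
230^64 ≡ 4^2 = 16 (mod 257)
230^128 ≡ 16^2 = 256 (mod 257)
230^256 ≡ 256^2 = 65536 ≡ 1 (mod 257)
230^512 ≡ 1^2 = 1 (mod 257)
230^1024 ≡ 1^2 = 1 (mod 257)
230^2048 ≡ 1^2 = 1 (mod 257)
230^2593 = 230^2048 · 230^512 · 230^32 · 230^1 ≡ 1 · 1 · 4 · 230 (mod 257).
Accumulate the product:
1 · 1 = 1
1 · 4 = 4
4 · 230 = 920 ≡ 149

149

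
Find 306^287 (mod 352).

287 in binary is 100011111, i.e. 287 = 256 + 16 + 8 + 4 + 2 + 1.
306^1 ≡ 306 (mod 352)
306^2 ≡ 306^2 = 93636 ≡ 4 (mod 352)
306^4 ≡ 4^2 = 16 (mod 352)
306^8 ≡ 16^2 = 256 (mod 352)
306^16 ≡ 256^2 = 65536 ≡ 64 (mod 352)
306^32 ≡ 64^2 = 4096 ≡ 224 (mod 352)
306^64 ≡ 224^2 = 50176 ≡ 192 (mod 352)
306^128 ≡ 192^2 = 36864 ≡ 256 (mod 352)
306^256 ≡ 256^2 = 65536 ≡ 64 (mod 352)
306^287 = 306^256 × 306^16 × 306^8 × 306^4 × 306^2 × 306^1 ≡ 64 × 64 × 256 × 16 × 4 × 306 (mod 352).
Accumulate the product:
64 × 64 = 4096 ≡ 224
224 × 256 = 57344 ≡ 320
320 × 16 = 5120 ≡ 192
192 × 4 = 768 ≡ 64
64 × 306 = 19584 ≡ 224

224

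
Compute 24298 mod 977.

850

24298 = 24·977 + 850, so 24298 ≡ 850 (mod 977).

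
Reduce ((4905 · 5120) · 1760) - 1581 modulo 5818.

801

4905 · 5120 = 25113600 ≡ 3112 (mod 5818)
3112 · 1760 = 5477120 ≡ 2382 (mod 5818)
2382 - 1581 = 801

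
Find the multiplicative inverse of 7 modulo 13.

13 = 1·7 + 6
7 = 1·6 + 1
6 = 6·1 + 0
gcd(7, 13) = 1, so the inverse exists.
Back-substitute for 1:
1 = 1·7 − 1·6
  = −1·13 + 2·7
So 7⁻¹ ≡ 2 (mod 13).

2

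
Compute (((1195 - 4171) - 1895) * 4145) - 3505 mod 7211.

4211

1195 - 4171 = -2976 ≡ 4235 (mod 7211)
4235 - 1895 = 2340
2340 * 4145 = 9699300 ≡ 505 (mod 7211)
505 - 3505 = -3000 ≡ 4211 (mod 7211)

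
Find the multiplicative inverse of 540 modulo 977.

977 = 1*540 + 437
540 = 1*437 + 103
437 = 4*103 + 25
103 = 4*25 + 3
25 = 8*3 + 1
3 = 3*1 + 0
gcd(540, 977) = 1, so the inverse exists.
Back-substitute for 1:
1 = 1*25 − 8*3
  = −8*103 + 33*25
  = 33*437 − 140*103
  = −140*540 + 173*437
  = 173*977 − 313*540
So 540⁻¹ ≡ −313 ≡ 664 (mod 977).

664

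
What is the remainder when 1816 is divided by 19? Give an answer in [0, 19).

1816 = 95×19 + 11, so 1816 ≡ 11 (mod 19).

11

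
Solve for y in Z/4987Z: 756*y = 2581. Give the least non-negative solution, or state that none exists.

2332

gcd(756, 4987) = 1, so a unique solution mod 4987 exists.
756⁻¹ ≡ 1537 (mod 4987).
y ≡ 1537*2581 ≡ 2332 (mod 4987).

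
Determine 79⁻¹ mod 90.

49

90 = 1*79 + 11
79 = 7*11 + 2
11 = 5*2 + 1
2 = 2*1 + 0
gcd(79, 90) = 1, so the inverse exists.
Bézout: 1 = 36*90 − 41*79.
So 79⁻¹ ≡ −41 ≡ 49 (mod 90).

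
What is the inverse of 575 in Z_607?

588

By the extended Euclidean algorithm:
607 = 1×575 + 32
575 = 17×32 + 31
32 = 1×31 + 1
31 = 31×1 + 0
gcd(575, 607) = 1, so the inverse exists.
Bézout: 1 = 18×607 − 19×575.
So 575⁻¹ ≡ −19 ≡ 588 (mod 607).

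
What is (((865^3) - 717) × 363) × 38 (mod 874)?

(865)^3 ≡ 145 (mod 874)
145 - 717 = -572 ≡ 302 (mod 874)
302 × 363 = 109626 ≡ 376 (mod 874)
376 × 38 = 14288 ≡ 304 (mod 874)

304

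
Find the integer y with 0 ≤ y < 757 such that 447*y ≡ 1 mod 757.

757 = 1×447 + 310
447 = 1×310 + 137
310 = 2×137 + 36
137 = 3×36 + 29
36 = 1×29 + 7
29 = 4×7 + 1
7 = 7×1 + 0
gcd(447, 757) = 1, so the inverse exists.
Bézout: 1 = −62×757 + 105×447.
So 447⁻¹ ≡ 105 (mod 757).

105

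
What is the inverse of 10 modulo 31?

Apply the Euclidean algorithm and back-substitute:
31 = 3*10 + 1
10 = 10*1 + 0
gcd(10, 31) = 1, so the inverse exists.
Bézout: 1 = 1*31 − 3*10.
So 10⁻¹ ≡ −3 ≡ 28 (mod 31).

28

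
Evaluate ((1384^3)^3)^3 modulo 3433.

638

(1384)^3 ≡ 1040 (mod 3433)
(1040)^3 ≡ 354 (mod 3433)
(354)^3 ≡ 638 (mod 3433)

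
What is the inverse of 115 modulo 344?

3

344 = 2*115 + 114
115 = 1*114 + 1
114 = 114*1 + 0
gcd(115, 344) = 1, so the inverse exists.
Back-substitute for 1:
1 = 1*115 − 1*114
  = −1*344 + 3*115
So 115⁻¹ ≡ 3 (mod 344).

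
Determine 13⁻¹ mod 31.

12

Apply the Euclidean algorithm and back-substitute:
31 = 2*13 + 5
13 = 2*5 + 3
5 = 1*3 + 2
3 = 1*2 + 1
2 = 2*1 + 0
gcd(13, 31) = 1, so the inverse exists.
Back-substitute for 1:
1 = 1*3 − 1*2
  = −1*5 + 2*3
  = 2*13 − 5*5
  = −5*31 + 12*13
So 13⁻¹ ≡ 12 (mod 31).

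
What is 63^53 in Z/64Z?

53 in binary is 110101, i.e. 53 = 32 + 16 + 4 + 1.
63^1 ≡ 63 (mod 64)
63^2 ≡ 63^2 = 3969 ≡ 1 (mod 64)
63^4 ≡ 1^2 = 1 (mod 64)
63^8 ≡ 1^2 = 1 (mod 64)
63^16 ≡ 1^2 = 1 (mod 64)
63^32 ≡ 1^2 = 1 (mod 64)
63^53 = 63^32 × 63^16 × 63^4 × 63^1 ≡ 1 × 1 × 1 × 63 (mod 64).
Accumulate the product:
1 × 1 = 1
1 × 1 = 1
1 × 63 = 63

63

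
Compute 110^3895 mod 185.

110

110^1 ≡ 110 (mod 185)
110^2 ≡ 110^2 = 12100 ≡ 75 (mod 185)
110^4 ≡ 75^2 = 5625 ≡ 75 (mod 185)
110^8 ≡ 75^2 = 5625 ≡ 75 (mod 185)
110^16 ≡ 75^2 = 5625 ≡ 75 (mod 185)
110^32 ≡ 75^2 = 5625 ≡ 75 (mod 185)
110^64 ≡ 75^2 = 5625 ≡ 75 (mod 185)
110^128 ≡ 75^2 = 5625 ≡ 75 (mod 185)
110^256 ≡ 75^2 = 5625 ≡ 75 (mod 185)
110^512 ≡ 75^2 = 5625 ≡ 75 (mod 185)
110^1024 ≡ 75^2 = 5625 ≡ 75 (mod 185)
110^2048 ≡ 75^2 = 5625 ≡ 75 (mod 185)
110^3895 = 110^2048 · 110^1024 · 110^512 · 110^256 · 110^32 · 110^16 · 110^4 · 110^2 · 110^1 ≡ 75 · 75 · 75 · 75 · 75 · 75 · 75 · 75 · 110 (mod 185).
Accumulate the product:
75 · 75 = 5625 ≡ 75
75 · 75 = 5625 ≡ 75
75 · 75 = 5625 ≡ 75
75 · 75 = 5625 ≡ 75
75 · 75 = 5625 ≡ 75
75 · 75 = 5625 ≡ 75
75 · 75 = 5625 ≡ 75
75 · 110 = 8250 ≡ 110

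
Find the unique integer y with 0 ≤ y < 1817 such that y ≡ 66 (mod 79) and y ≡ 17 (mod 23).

79⁻¹ mod 23: 79*7 ≡ 1 (mod 23), so 79⁻¹ ≡ 7.
y = 66 + 79*((17 − 66)*7 mod 23) = 66 + 79*2 = 224.

224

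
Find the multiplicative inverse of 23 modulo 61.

By the extended Euclidean algorithm:
61 = 2*23 + 15
23 = 1*15 + 8
15 = 1*8 + 7
8 = 1*7 + 1
7 = 7*1 + 0
gcd(23, 61) = 1, so the inverse exists.
Back-substitute for 1:
1 = 1*8 − 1*7
  = −1*15 + 2*8
  = 2*23 − 3*15
  = −3*61 + 8*23
So 23⁻¹ ≡ 8 (mod 61).

8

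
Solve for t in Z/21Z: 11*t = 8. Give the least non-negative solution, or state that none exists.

gcd(11, 21) = 1, so a unique solution mod 21 exists.
11⁻¹ ≡ 2 (mod 21).
t ≡ 2*8 ≡ 16 (mod 21).

16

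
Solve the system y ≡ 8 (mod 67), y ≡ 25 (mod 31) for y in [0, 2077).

1482

67⁻¹ mod 31: 67·25 ≡ 1 (mod 31), so 67⁻¹ ≡ 25.
y = 8 + 67·((25 − 8)·25 mod 31) = 8 + 67·22 = 1482.
Check: 1482 mod 67 = 8, 1482 mod 31 = 25. ✓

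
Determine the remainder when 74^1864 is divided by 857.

Compute successive squares:
1864 in binary is 11101001000, i.e. 1864 = 1024 + 512 + 256 + 64 + 8.
74^1 ≡ 74 (mod 857)
74^2 ≡ 74^2 = 5476 ≡ 334 (mod 857)
74^4 ≡ 334^2 = 111556 ≡ 146 (mod 857)
74^8 ≡ 146^2 = 21316 ≡ 748 (mod 857)
74^16 ≡ 748^2 = 559504 ≡ 740 (mod 857)
74^32 ≡ 740^2 = 547600 ≡ 834 (mod 857)
74^64 ≡ 834^2 = 695556 ≡ 529 (mod 857)
74^128 ≡ 529^2 = 279841 ≡ 459 (mod 857)
74^256 ≡ 459^2 = 210681 ≡ 716 (mod 857)
74^512 ≡ 716^2 = 512656 ≡ 170 (mod 857)
74^1024 ≡ 170^2 = 28900 ≡ 619 (mod 857)
74^1864 = 74^1024 * 74^512 * 74^256 * 74^64 * 74^8 ≡ 619 * 170 * 716 * 529 * 748 (mod 857).
Accumulate the product:
619 * 170 = 105230 ≡ 676
676 * 716 = 484016 ≡ 668
668 * 529 = 353372 ≡ 288
288 * 748 = 215424 ≡ 317

317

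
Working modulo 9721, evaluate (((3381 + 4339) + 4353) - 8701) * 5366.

3371

3381 + 4339 = 7720
7720 + 4353 = 12073 ≡ 2352 (mod 9721)
2352 - 8701 = -6349 ≡ 3372 (mod 9721)
3372 * 5366 = 18094152 ≡ 3371 (mod 9721)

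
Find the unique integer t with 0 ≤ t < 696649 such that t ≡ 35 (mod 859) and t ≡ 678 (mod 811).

345353

859⁻¹ mod 811: 859*490 ≡ 1 (mod 811), so 859⁻¹ ≡ 490.
t = 35 + 859*((678 − 35)*490 mod 811) = 35 + 859*402 = 345353.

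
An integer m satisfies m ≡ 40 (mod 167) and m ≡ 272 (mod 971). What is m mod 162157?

167⁻¹ mod 971: 167·564 ≡ 1 (mod 971), so 167⁻¹ ≡ 564.
m = 40 + 167·((272 − 40)·564 mod 971) = 40 + 167·734 = 122618.

122618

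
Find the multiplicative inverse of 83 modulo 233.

73

Apply the Euclidean algorithm and back-substitute:
233 = 2*83 + 67
83 = 1*67 + 16
67 = 4*16 + 3
16 = 5*3 + 1
3 = 3*1 + 0
gcd(83, 233) = 1, so the inverse exists.
Back-substitute for 1:
1 = 1*16 − 5*3
  = −5*67 + 21*16
  = 21*83 − 26*67
  = −26*233 + 73*83
So 83⁻¹ ≡ 73 (mod 233).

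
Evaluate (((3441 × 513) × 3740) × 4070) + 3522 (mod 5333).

1703

3441 × 513 = 1765233 ≡ 10 (mod 5333)
10 × 3740 = 37400 ≡ 69 (mod 5333)
69 × 4070 = 280830 ≡ 3514 (mod 5333)
3514 + 3522 = 7036 ≡ 1703 (mod 5333)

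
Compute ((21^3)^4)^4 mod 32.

(21)^3 ≡ 13 (mod 32)
(13)^4 ≡ 17 (mod 32)
(17)^4 ≡ 1 (mod 32)

1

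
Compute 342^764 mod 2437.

1659

By square-and-multiply:
342^1 ≡ 342 (mod 2437)
342^2 ≡ 342^2 = 116964 ≡ 2425 (mod 2437)
342^4 ≡ 2425^2 = 5880625 ≡ 144 (mod 2437)
342^8 ≡ 144^2 = 20736 ≡ 1240 (mod 2437)
342^16 ≡ 1240^2 = 1537600 ≡ 2290 (mod 2437)
342^32 ≡ 2290^2 = 5244100 ≡ 2113 (mod 2437)
342^64 ≡ 2113^2 = 4464769 ≡ 185 (mod 2437)
342^128 ≡ 185^2 = 34225 ≡ 107 (mod 2437)
342^256 ≡ 107^2 = 11449 ≡ 1701 (mod 2437)
342^512 ≡ 1701^2 = 2893401 ≡ 682 (mod 2437)
342^764 = 342^512 * 342^128 * 342^64 * 342^32 * 342^16 * 342^8 * 342^4 ≡ 682 * 107 * 185 * 2113 * 2290 * 1240 * 144 (mod 2437).
Accumulate the product:
682 * 107 = 72974 ≡ 2301
2301 * 185 = 425685 ≡ 1647
1647 * 2113 = 3480111 ≡ 75
75 * 2290 = 171750 ≡ 1160
1160 * 1240 = 1438400 ≡ 570
570 * 144 = 82080 ≡ 1659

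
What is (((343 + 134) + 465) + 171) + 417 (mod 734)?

62

343 + 134 = 477
477 + 465 = 942 ≡ 208 (mod 734)
208 + 171 = 379
379 + 417 = 796 ≡ 62 (mod 734)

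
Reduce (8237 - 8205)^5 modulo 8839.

1588

8237 - 8205 = 32
(32)^5 ≡ 1588 (mod 8839)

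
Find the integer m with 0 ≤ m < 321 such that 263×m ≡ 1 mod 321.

83

Apply the Euclidean algorithm and back-substitute:
321 = 1×263 + 58
263 = 4×58 + 31
58 = 1×31 + 27
31 = 1×27 + 4
27 = 6×4 + 3
4 = 1×3 + 1
3 = 3×1 + 0
gcd(263, 321) = 1, so the inverse exists.
Bézout: 1 = −68×321 + 83×263.
So 263⁻¹ ≡ 83 (mod 321).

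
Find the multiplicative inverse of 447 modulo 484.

327

484 = 1*447 + 37
447 = 12*37 + 3
37 = 12*3 + 1
3 = 3*1 + 0
gcd(447, 484) = 1, so the inverse exists.
Back-substitute for 1:
1 = 1*37 − 12*3
  = −12*447 + 145*37
  = 145*484 − 157*447
So 447⁻¹ ≡ −157 ≡ 327 (mod 484).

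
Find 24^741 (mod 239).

Using repeated squaring:
741 in binary is 1011100101, i.e. 741 = 512 + 128 + 64 + 32 + 4 + 1.
24^1 ≡ 24 (mod 239)
24^2 ≡ 24^2 = 576 ≡ 98 (mod 239)
24^4 ≡ 98^2 = 9604 ≡ 44 (mod 239)
24^8 ≡ 44^2 = 1936 ≡ 24 (mod 239)
24^16 ≡ 24^2 = 576 ≡ 98 (mod 239)
24^32 ≡ 98^2 = 9604 ≡ 44 (mod 239)
24^64 ≡ 44^2 = 1936 ≡ 24 (mod 239)
24^128 ≡ 24^2 = 576 ≡ 98 (mod 239)
24^256 ≡ 98^2 = 9604 ≡ 44 (mod 239)
24^512 ≡ 44^2 = 1936 ≡ 24 (mod 239)
24^741 = 24^512 × 24^128 × 24^64 × 24^32 × 24^4 × 24^1 ≡ 24 × 98 × 24 × 44 × 44 × 24 (mod 239).
Accumulate the product:
24 × 98 = 2352 ≡ 201
201 × 24 = 4824 ≡ 44
44 × 44 = 1936 ≡ 24
24 × 44 = 1056 ≡ 100
100 × 24 = 2400 ≡ 10

10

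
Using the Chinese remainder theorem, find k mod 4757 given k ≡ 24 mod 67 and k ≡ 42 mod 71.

2101

67⁻¹ mod 71: 67·53 ≡ 1 (mod 71), so 67⁻¹ ≡ 53.
k = 24 + 67·((42 − 24)·53 mod 71) = 24 + 67·31 = 2101.
Check: 2101 mod 67 = 24, 2101 mod 71 = 42. ✓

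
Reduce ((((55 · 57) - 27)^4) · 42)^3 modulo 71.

22

55 · 57 = 3135 ≡ 11 (mod 71)
11 - 27 = -16 ≡ 55 (mod 71)
(55)^4 ≡ 3 (mod 71)
3 · 42 = 126 ≡ 55 (mod 71)
(55)^3 ≡ 22 (mod 71)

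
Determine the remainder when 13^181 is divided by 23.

4

13^1 ≡ 13 (mod 23)
13^2 ≡ 13^2 = 169 ≡ 8 (mod 23)
13^4 ≡ 8^2 = 64 ≡ 18 (mod 23)
13^8 ≡ 18^2 = 324 ≡ 2 (mod 23)
13^16 ≡ 2^2 = 4 (mod 23)
13^32 ≡ 4^2 = 16 (mod 23)
13^64 ≡ 16^2 = 256 ≡ 3 (mod 23)
13^128 ≡ 3^2 = 9 (mod 23)
13^181 = 13^128 · 13^32 · 13^16 · 13^4 · 13^1 ≡ 9 · 16 · 4 · 18 · 13 (mod 23).
Accumulate the product:
9 · 16 = 144 ≡ 6
6 · 4 = 24 ≡ 1
1 · 18 = 18
18 · 13 = 234 ≡ 4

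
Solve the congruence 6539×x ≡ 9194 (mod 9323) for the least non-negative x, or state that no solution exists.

9313

gcd(6539, 9323) = 1, so a unique solution mod 9323 exists.
6539⁻¹ ≡ 3975 (mod 9323).
x ≡ 3975×9194 ≡ 9313 (mod 9323).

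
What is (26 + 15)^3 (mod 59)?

9

26 + 15 = 41
(41)^3 ≡ 9 (mod 59)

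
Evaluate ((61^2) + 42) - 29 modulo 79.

(61)^2 ≡ 8 (mod 79)
8 + 42 = 50
50 - 29 = 21

21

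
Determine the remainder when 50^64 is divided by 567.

463

50^1 ≡ 50 (mod 567)
50^2 ≡ 50^2 = 2500 ≡ 232 (mod 567)
50^4 ≡ 232^2 = 53824 ≡ 526 (mod 567)
50^8 ≡ 526^2 = 276676 ≡ 547 (mod 567)
50^16 ≡ 547^2 = 299209 ≡ 400 (mod 567)
50^32 ≡ 400^2 = 160000 ≡ 106 (mod 567)
50^64 ≡ 106^2 = 11236 ≡ 463 (mod 567)
So 50^64 ≡ 463 (mod 567).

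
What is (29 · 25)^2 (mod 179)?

29 · 25 = 725 ≡ 9 (mod 179)
(9)^2 ≡ 81 (mod 179)

81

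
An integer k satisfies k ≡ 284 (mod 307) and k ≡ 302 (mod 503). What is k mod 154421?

307⁻¹ mod 503: 307×213 ≡ 1 (mod 503), so 307⁻¹ ≡ 213.
k = 284 + 307×((302 − 284)×213 mod 503) = 284 + 307×313 = 96375.
Check: 96375 mod 307 = 284, 96375 mod 503 = 302. ✓

96375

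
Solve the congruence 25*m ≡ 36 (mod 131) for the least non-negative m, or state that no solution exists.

gcd(25, 131) = 1, so a unique solution mod 131 exists.
25⁻¹ ≡ 21 (mod 131).
m ≡ 21*36 ≡ 101 (mod 131).

101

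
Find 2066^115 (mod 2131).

115 in binary is 1110011, i.e. 115 = 64 + 32 + 16 + 2 + 1.
2066^1 ≡ 2066 (mod 2131)
2066^2 ≡ 2066^2 = 4268356 ≡ 2094 (mod 2131)
2066^4 ≡ 2094^2 = 4384836 ≡ 1369 (mod 2131)
2066^8 ≡ 1369^2 = 1874161 ≡ 1012 (mod 2131)
2066^16 ≡ 1012^2 = 1024144 ≡ 1264 (mod 2131)
2066^32 ≡ 1264^2 = 1597696 ≡ 1577 (mod 2131)
2066^64 ≡ 1577^2 = 2486929 ≡ 52 (mod 2131)
2066^115 = 2066^64 · 2066^32 · 2066^16 · 2066^2 · 2066^1 ≡ 52 · 1577 · 1264 · 2094 · 2066 (mod 2131).
Accumulate the product:
52 · 1577 = 82004 ≡ 1026
1026 · 1264 = 1296864 ≡ 1216
1216 · 2094 = 2546304 ≡ 1890
1890 · 2066 = 3904740 ≡ 748

748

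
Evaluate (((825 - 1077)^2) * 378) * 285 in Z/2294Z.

2126

825 - 1077 = -252 ≡ 2042 (mod 2294)
(2042)^2 ≡ 1566 (mod 2294)
1566 * 378 = 591948 ≡ 96 (mod 2294)
96 * 285 = 27360 ≡ 2126 (mod 2294)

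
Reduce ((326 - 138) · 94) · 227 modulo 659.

211

326 - 138 = 188
188 · 94 = 17672 ≡ 538 (mod 659)
538 · 227 = 122126 ≡ 211 (mod 659)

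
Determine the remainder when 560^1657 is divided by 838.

By square-and-multiply:
1657 in binary is 11001111001, i.e. 1657 = 1024 + 512 + 64 + 32 + 16 + 8 + 1.
560^1 ≡ 560 (mod 838)
560^2 ≡ 560^2 = 313600 ≡ 188 (mod 838)
560^4 ≡ 188^2 = 35344 ≡ 148 (mod 838)
560^8 ≡ 148^2 = 21904 ≡ 116 (mod 838)
560^16 ≡ 116^2 = 13456 ≡ 48 (mod 838)
560^32 ≡ 48^2 = 2304 ≡ 628 (mod 838)
560^64 ≡ 628^2 = 394384 ≡ 524 (mod 838)
560^128 ≡ 524^2 = 274576 ≡ 550 (mod 838)
560^256 ≡ 550^2 = 302500 ≡ 820 (mod 838)
560^512 ≡ 820^2 = 672400 ≡ 324 (mod 838)
560^1024 ≡ 324^2 = 104976 ≡ 226 (mod 838)
560^1657 = 560^1024 · 560^512 · 560^64 · 560^32 · 560^16 · 560^8 · 560^1 ≡ 226 · 324 · 524 · 628 · 48 · 116 · 560 (mod 838).
Accumulate the product:
226 · 324 = 73224 ≡ 318
318 · 524 = 166632 ≡ 708
708 · 628 = 444624 ≡ 484
484 · 48 = 23232 ≡ 606
606 · 116 = 70296 ≡ 742
742 · 560 = 415520 ≡ 710

710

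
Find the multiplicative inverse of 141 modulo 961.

259

By the extended Euclidean algorithm:
961 = 6*141 + 115
141 = 1*115 + 26
115 = 4*26 + 11
26 = 2*11 + 4
11 = 2*4 + 3
4 = 1*3 + 1
3 = 3*1 + 0
gcd(141, 961) = 1, so the inverse exists.
Back-substitute for 1:
1 = 1*4 − 1*3
  = −1*11 + 3*4
  = 3*26 − 7*11
  = −7*115 + 31*26
  = 31*141 − 38*115
  = −38*961 + 259*141
So 141⁻¹ ≡ 259 (mod 961).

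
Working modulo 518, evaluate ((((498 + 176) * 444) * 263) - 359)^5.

498 + 176 = 674 ≡ 156 (mod 518)
156 * 444 = 69264 ≡ 370 (mod 518)
370 * 263 = 97310 ≡ 444 (mod 518)
444 - 359 = 85
(85)^5 ≡ 323 (mod 518)

323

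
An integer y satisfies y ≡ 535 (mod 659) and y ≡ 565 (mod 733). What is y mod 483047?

659⁻¹ mod 733: 659·208 ≡ 1 (mod 733), so 659⁻¹ ≡ 208.
y = 535 + 659·((565 − 535)·208 mod 733) = 535 + 659·376 = 248319.

248319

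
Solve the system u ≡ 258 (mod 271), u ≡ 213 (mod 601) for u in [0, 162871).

66924

271⁻¹ mod 601: 271×275 ≡ 1 (mod 601), so 271⁻¹ ≡ 275.
u = 258 + 271×((213 − 258)×275 mod 601) = 258 + 271×246 = 66924.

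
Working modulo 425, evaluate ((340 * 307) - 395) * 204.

340

340 * 307 = 104380 ≡ 255 (mod 425)
255 - 395 = -140 ≡ 285 (mod 425)
285 * 204 = 58140 ≡ 340 (mod 425)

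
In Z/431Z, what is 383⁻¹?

422

431 = 1*383 + 48
383 = 7*48 + 47
48 = 1*47 + 1
47 = 47*1 + 0
gcd(383, 431) = 1, so the inverse exists.
Back-substitute for 1:
1 = 1*48 − 1*47
  = −1*383 + 8*48
  = 8*431 − 9*383
So 383⁻¹ ≡ −9 ≡ 422 (mod 431).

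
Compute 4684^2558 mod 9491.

6203

2558 in binary is 100111111110, i.e. 2558 = 2048 + 256 + 128 + 64 + 32 + 16 + 8 + 4 + 2.
4684^1 ≡ 4684 (mod 9491)
4684^2 ≡ 4684^2 = 21939856 ≡ 6155 (mod 9491)
4684^4 ≡ 6155^2 = 37884025 ≡ 5444 (mod 9491)
4684^8 ≡ 5444^2 = 29637136 ≡ 6234 (mod 9491)
4684^16 ≡ 6234^2 = 38862756 ≡ 6602 (mod 9491)
4684^32 ≡ 6602^2 = 43586404 ≡ 3732 (mod 9491)
4684^64 ≡ 3732^2 = 13927824 ≡ 4527 (mod 9491)
4684^128 ≡ 4527^2 = 20493729 ≡ 2660 (mod 9491)
4684^256 ≡ 2660^2 = 7075600 ≡ 4805 (mod 9491)
4684^512 ≡ 4805^2 = 23088025 ≡ 5913 (mod 9491)
4684^1024 ≡ 5913^2 = 34963569 ≡ 8216 (mod 9491)
4684^2048 ≡ 8216^2 = 67502656 ≡ 2664 (mod 9491)
4684^2558 = 4684^2048 · 4684^256 · 4684^128 · 4684^64 · 4684^32 · 4684^16 · 4684^8 · 4684^4 · 4684^2 ≡ 2664 · 4805 · 2660 · 4527 · 3732 · 6602 · 6234 · 5444 · 6155 (mod 9491).
Accumulate the product:
2664 · 4805 = 12800520 ≡ 6652
6652 · 2660 = 17694320 ≡ 3096
3096 · 4527 = 14015592 ≡ 6876
6876 · 3732 = 25661232 ≡ 7059
7059 · 6602 = 46603518 ≡ 2708
2708 · 6234 = 16881672 ≡ 6674
6674 · 5444 = 36333256 ≡ 1708
1708 · 6155 = 10512740 ≡ 6203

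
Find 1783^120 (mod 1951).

120 in binary is 1111000, i.e. 120 = 64 + 32 + 16 + 8.
1783^1 ≡ 1783 (mod 1951)
1783^2 ≡ 1783^2 = 3179089 ≡ 910 (mod 1951)
1783^4 ≡ 910^2 = 828100 ≡ 876 (mod 1951)
1783^8 ≡ 876^2 = 767376 ≡ 633 (mod 1951)
1783^16 ≡ 633^2 = 400689 ≡ 734 (mod 1951)
1783^32 ≡ 734^2 = 538756 ≡ 280 (mod 1951)
1783^64 ≡ 280^2 = 78400 ≡ 360 (mod 1951)
1783^120 = 1783^64 · 1783^32 · 1783^16 · 1783^8 ≡ 360 · 280 · 734 · 633 (mod 1951).
Accumulate the product:
360 · 280 = 100800 ≡ 1299
1299 · 734 = 953466 ≡ 1378
1378 · 633 = 872274 ≡ 177

177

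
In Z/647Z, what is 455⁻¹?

401

647 = 1·455 + 192
455 = 2·192 + 71
192 = 2·71 + 50
71 = 1·50 + 21
50 = 2·21 + 8
21 = 2·8 + 5
8 = 1·5 + 3
5 = 1·3 + 2
3 = 1·2 + 1
2 = 2·1 + 0
gcd(455, 647) = 1, so the inverse exists.
Bézout: 1 = 173·647 − 246·455.
So 455⁻¹ ≡ −246 ≡ 401 (mod 647).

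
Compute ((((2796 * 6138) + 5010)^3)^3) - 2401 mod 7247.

4399

2796 * 6138 = 17161848 ≡ 952 (mod 7247)
952 + 5010 = 5962
(5962)^3 ≡ 3264 (mod 7247)
(3264)^3 ≡ 6800 (mod 7247)
6800 - 2401 = 4399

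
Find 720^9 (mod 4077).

729

720^1 ≡ 720 (mod 4077)
720^2 ≡ 720^2 = 518400 ≡ 621 (mod 4077)
720^4 ≡ 621^2 = 385641 ≡ 2403 (mod 4077)
720^8 ≡ 2403^2 = 5774409 ≡ 1377 (mod 4077)
720^9 = 720^8 · 720^1 ≡ 1377 · 720 (mod 4077).
1377 · 720 = 991440 ≡ 729 (mod 4077).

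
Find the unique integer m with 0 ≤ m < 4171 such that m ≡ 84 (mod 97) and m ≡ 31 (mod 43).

97⁻¹ mod 43: 97×4 ≡ 1 (mod 43), so 97⁻¹ ≡ 4.
m = 84 + 97×((31 − 84)×4 mod 43) = 84 + 97×3 = 375.
Check: 375 mod 97 = 84, 375 mod 43 = 31. ✓

375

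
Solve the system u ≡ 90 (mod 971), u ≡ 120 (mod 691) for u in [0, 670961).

455489

971⁻¹ mod 691: 971×269 ≡ 1 (mod 691), so 971⁻¹ ≡ 269.
u = 90 + 971×((120 − 90)×269 mod 691) = 90 + 971×469 = 455489.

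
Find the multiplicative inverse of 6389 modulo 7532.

7532 = 1*6389 + 1143
6389 = 5*1143 + 674
1143 = 1*674 + 469
674 = 1*469 + 205
469 = 2*205 + 59
205 = 3*59 + 28
59 = 2*28 + 3
28 = 9*3 + 1
3 = 3*1 + 0
gcd(6389, 7532) = 1, so the inverse exists.
Back-substitute for 1:
1 = 1*28 − 9*3
  = −9*59 + 19*28
  = 19*205 − 66*59
  = −66*469 + 151*205
  = 151*674 − 217*469
  = −217*1143 + 368*674
  = 368*6389 − 2057*1143
  = −2057*7532 + 2425*6389
So 6389⁻¹ ≡ 2425 (mod 7532).

2425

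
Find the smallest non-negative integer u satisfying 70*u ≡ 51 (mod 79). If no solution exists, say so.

47

gcd(70, 79) = 1, so a unique solution mod 79 exists.
70⁻¹ ≡ 35 (mod 79).
u ≡ 35*51 ≡ 47 (mod 79).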